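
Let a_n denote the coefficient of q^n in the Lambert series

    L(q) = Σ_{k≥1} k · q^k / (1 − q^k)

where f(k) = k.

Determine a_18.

n=18: 18·1 9·2 6·3 3·6 2·9 1·18  f→[18+9+6+3+2+1]=39

a_18 = 39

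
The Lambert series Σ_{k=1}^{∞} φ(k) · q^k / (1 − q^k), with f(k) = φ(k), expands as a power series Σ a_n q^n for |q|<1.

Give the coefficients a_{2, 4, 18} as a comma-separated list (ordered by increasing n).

n=2: 2·1 1·2  φ→[1+1]=2
d|4:{1,2,4}  Σφ=1+1+2=4
q^18  k|18↦φ(k): 1:1 2:1 3:2 6:2 9:6 18:6  a_18=18

2, 4, 18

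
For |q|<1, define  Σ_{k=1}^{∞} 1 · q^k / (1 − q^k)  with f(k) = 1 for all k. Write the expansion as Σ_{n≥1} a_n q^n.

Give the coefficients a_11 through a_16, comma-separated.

q^11  k|11↦f(k): 11:1 1:1  a_11=2
[q^12] f(12)=1,f(6)=1,f(4)=1,f(3)=1,f(2)=1,f(1)=1 ⇒ 6
[q^13] f(1)=1,f(13)=1 ⇒ 2
d|14:{1,2,7,14}  Σf=1+1+1+1=4
d|15:{15,5,3,1}  Σf=1+1+1+1=4
[q^16] f(1)=1,f(2)=1,f(4)=1,f(8)=1,f(16)=1 ⇒ 5

2, 6, 2, 4, 4, 5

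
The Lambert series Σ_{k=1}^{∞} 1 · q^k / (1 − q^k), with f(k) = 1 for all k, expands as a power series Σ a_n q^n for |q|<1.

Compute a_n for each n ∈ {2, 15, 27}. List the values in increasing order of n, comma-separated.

2, 4, 4

q^2  k|2↦f(k): 2:1 1:1  a_2=2
[q^15] f(1)=1,f(3)=1,f(5)=1,f(15)=1 ⇒ 4
q^27  k|27↦f(k): 27:1 9:1 3:1 1:1  a_27=4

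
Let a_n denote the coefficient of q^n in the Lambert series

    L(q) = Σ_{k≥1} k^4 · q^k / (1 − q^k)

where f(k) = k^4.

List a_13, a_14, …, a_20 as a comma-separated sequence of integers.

[q^13] f(13)=28561,f(1)=1 ⇒ 28562
[q^14] f(1)=1,f(2)=16,f(7)=2401,f(14)=38416 ⇒ 40834
n=15: 1·15 3·5 5·3 15·1  f→[1+81+625+50625]=51332
n=16: 1·16 2·8 4·4 8·2 16·1  f→[1+16+256+4096+65536]=69905
n=17: 17·1 1·17  f→[83521+1]=83522
n=18: 1·18 2·9 3·6 6·3 9·2 18·1  f→[1+16+81+1296+6561+104976]=112931
n=19: 1·19 19·1  f→[1+130321]=130322
d|20:{20,10,5,4,2,1}  Σf=160000+10000+625+256+16+1=170898

28562, 40834, 51332, 69905, 83522, 112931, 130322, 170898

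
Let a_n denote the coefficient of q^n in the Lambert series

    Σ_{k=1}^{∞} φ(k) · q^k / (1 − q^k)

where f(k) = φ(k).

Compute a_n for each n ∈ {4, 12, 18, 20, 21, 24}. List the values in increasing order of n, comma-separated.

n=4: 4·1 2·2 1·4  φ→[2+1+1]=4
[q^12] φ(12)=4,φ(6)=2,φ(4)=2,φ(3)=2,φ(2)=1,φ(1)=1 ⇒ 12
[q^18] φ(1)=1,φ(2)=1,φ(3)=2,φ(6)=2,φ(9)=6,φ(18)=6 ⇒ 18
n=20: 20·1 10·2 5·4 4·5 2·10 1·20  φ→[8+4+4+2+1+1]=20
d|21:{21,7,3,1}  Σφ=12+6+2+1=21
[q^24] φ(24)=8,φ(12)=4,φ(8)=4,φ(6)=2,φ(4)=2,φ(3)=2,φ(2)=1,φ(1)=1 ⇒ 24

4, 12, 18, 20, 21, 24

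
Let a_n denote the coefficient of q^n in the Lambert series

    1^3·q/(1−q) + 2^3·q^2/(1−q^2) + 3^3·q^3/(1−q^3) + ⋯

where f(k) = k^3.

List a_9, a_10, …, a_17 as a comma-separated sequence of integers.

q^9  k|9↦f(k): 1:1 3:27 9:729  a_9=757
d|10:{10,5,2,1}  Σf=1000+125+8+1=1134
d|11:{1,11}  Σf=1+1331=1332
[q^12] f(12)=1728,f(6)=216,f(4)=64,f(3)=27,f(2)=8,f(1)=1 ⇒ 2044
q^13  k|13↦f(k): 13:2197 1:1  a_13=2198
[q^14] f(14)=2744,f(7)=343,f(2)=8,f(1)=1 ⇒ 3096
d|15:{15,5,3,1}  Σf=3375+125+27+1=3528
[q^16] f(16)=4096,f(8)=512,f(4)=64,f(2)=8,f(1)=1 ⇒ 4681
d|17:{1,17}  Σf=1+4913=4914

757, 1134, 1332, 2044, 2198, 3096, 3528, 4681, 4914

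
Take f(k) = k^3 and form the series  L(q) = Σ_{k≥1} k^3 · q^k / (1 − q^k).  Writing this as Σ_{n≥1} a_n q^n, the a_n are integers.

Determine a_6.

a_6 = 252

[q^6] f(1)=1,f(2)=8,f(3)=27,f(6)=216 ⇒ 252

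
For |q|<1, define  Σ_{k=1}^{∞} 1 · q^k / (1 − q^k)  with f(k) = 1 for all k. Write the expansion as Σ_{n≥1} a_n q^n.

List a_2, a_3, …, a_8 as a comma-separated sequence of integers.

2, 2, 3, 2, 4, 2, 4

d|2:{2,1}  Σf=1+1=2
[q^3] f(1)=1,f(3)=1 ⇒ 2
[q^4] f(4)=1,f(2)=1,f(1)=1 ⇒ 3
q^5  k|5↦f(k): 1:1 5:1  a_5=2
[q^6] f(1)=1,f(2)=1,f(3)=1,f(6)=1 ⇒ 4
n=7: 7·1 1·7  f→[1+1]=2
q^8  k|8↦f(k): 8:1 4:1 2:1 1:1  a_8=4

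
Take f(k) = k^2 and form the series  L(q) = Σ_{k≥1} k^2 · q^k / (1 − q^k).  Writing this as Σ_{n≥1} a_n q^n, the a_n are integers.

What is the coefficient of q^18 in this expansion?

d|18:{18,9,6,3,2,1}  Σf=324+81+36+9+4+1=455

a_18 = 455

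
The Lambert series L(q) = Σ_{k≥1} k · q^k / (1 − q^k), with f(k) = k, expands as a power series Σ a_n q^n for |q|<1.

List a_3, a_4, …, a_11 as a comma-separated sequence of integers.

4, 7, 6, 12, 8, 15, 13, 18, 12

q^3  k|3↦f(k): 1:1 3:3  a_3=4
d|4:{4,2,1}  Σf=4+2+1=7
q^5  k|5↦f(k): 5:5 1:1  a_5=6
[q^6] f(6)=6,f(3)=3,f(2)=2,f(1)=1 ⇒ 12
n=7: 1·7 7·1  f→[1+7]=8
d|8:{1,2,4,8}  Σf=1+2+4+8=15
d|9:{1,3,9}  Σf=1+3+9=13
q^10  k|10↦f(k): 1:1 2:2 5:5 10:10  a_10=18
n=11: 11·1 1·11  f→[11+1]=12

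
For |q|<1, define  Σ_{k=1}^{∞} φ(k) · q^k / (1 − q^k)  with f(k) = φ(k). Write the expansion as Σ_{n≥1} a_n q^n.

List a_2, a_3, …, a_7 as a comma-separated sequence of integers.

n=2: 2·1 1·2  φ→[1+1]=2
[q^3] φ(1)=1,φ(3)=2 ⇒ 3
[q^4] φ(4)=2,φ(2)=1,φ(1)=1 ⇒ 4
d|5:{5,1}  Σφ=4+1=5
n=6: 1·6 2·3 3·2 6·1  φ→[1+1+2+2]=6
[q^7] φ(7)=6,φ(1)=1 ⇒ 7

2, 3, 4, 5, 6, 7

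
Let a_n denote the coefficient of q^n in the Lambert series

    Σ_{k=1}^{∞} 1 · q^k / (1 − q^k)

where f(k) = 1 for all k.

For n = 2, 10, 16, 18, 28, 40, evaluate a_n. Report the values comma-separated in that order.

q^2  k|2↦f(k): 1:1 2:1  a_2=2
[q^10] f(10)=1,f(5)=1,f(2)=1,f(1)=1 ⇒ 4
n=16: 16·1 8·2 4·4 2·8 1·16  f→[1+1+1+1+1]=5
q^18  k|18↦f(k): 18:1 9:1 6:1 3:1 2:1 1:1  a_18=6
n=28: 1·28 2·14 4·7 7·4 14·2 28·1  f→[1+1+1+1+1+1]=6
d|40:{1,2,4,5,8,10,20,40}  Σf=1+1+1+1+1+1+1+1=8

2, 4, 5, 6, 6, 8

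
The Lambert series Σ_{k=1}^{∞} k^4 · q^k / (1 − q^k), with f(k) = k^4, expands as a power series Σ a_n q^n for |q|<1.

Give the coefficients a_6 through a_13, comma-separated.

[q^6] f(1)=1,f(2)=16,f(3)=81,f(6)=1296 ⇒ 1394
n=7: 1·7 7·1  f→[1+2401]=2402
q^8  k|8↦f(k): 8:4096 4:256 2:16 1:1  a_8=4369
n=9: 1·9 3·3 9·1  f→[1+81+6561]=6643
[q^10] f(1)=1,f(2)=16,f(5)=625,f(10)=10000 ⇒ 10642
q^11  k|11↦f(k): 1:1 11:14641  a_11=14642
[q^12] f(1)=1,f(2)=16,f(3)=81,f(4)=256,f(6)=1296,f(12)=20736 ⇒ 22386
n=13: 1·13 13·1  f→[1+28561]=28562

1394, 2402, 4369, 6643, 10642, 14642, 22386, 28562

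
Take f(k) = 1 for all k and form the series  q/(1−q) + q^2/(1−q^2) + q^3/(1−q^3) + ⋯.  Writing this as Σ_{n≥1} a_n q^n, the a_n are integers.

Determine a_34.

a_34 = 4

d|34:{1,2,17,34}  Σf=1+1+1+1=4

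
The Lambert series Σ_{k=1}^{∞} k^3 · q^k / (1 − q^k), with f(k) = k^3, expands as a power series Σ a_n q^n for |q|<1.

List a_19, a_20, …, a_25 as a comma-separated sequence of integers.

[q^19] f(19)=6859,f(1)=1 ⇒ 6860
[q^20] f(1)=1,f(2)=8,f(4)=64,f(5)=125,f(10)=1000,f(20)=8000 ⇒ 9198
d|21:{21,7,3,1}  Σf=9261+343+27+1=9632
q^22  k|22↦f(k): 1:1 2:8 11:1331 22:10648  a_22=11988
q^23  k|23↦f(k): 23:12167 1:1  a_23=12168
n=24: 24·1 12·2 8·3 6·4 4·6 3·8 2·12 1·24  f→[13824+1728+512+216+64+27+8+1]=16380
d|25:{1,5,25}  Σf=1+125+15625=15751

6860, 9198, 9632, 11988, 12168, 16380, 15751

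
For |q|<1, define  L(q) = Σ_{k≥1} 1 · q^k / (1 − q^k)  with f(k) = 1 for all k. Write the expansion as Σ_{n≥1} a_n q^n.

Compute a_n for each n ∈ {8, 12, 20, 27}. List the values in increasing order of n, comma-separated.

q^8  k|8↦f(k): 1:1 2:1 4:1 8:1  a_8=4
[q^12] f(12)=1,f(6)=1,f(4)=1,f(3)=1,f(2)=1,f(1)=1 ⇒ 6
[q^20] f(20)=1,f(10)=1,f(5)=1,f(4)=1,f(2)=1,f(1)=1 ⇒ 6
d|27:{1,3,9,27}  Σf=1+1+1+1=4

4, 6, 6, 4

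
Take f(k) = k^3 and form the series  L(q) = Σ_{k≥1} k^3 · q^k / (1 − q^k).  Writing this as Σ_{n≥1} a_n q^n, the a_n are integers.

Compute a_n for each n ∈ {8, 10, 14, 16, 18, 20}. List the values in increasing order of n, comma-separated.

[q^8] f(8)=512,f(4)=64,f(2)=8,f(1)=1 ⇒ 585
d|10:{1,2,5,10}  Σf=1+8+125+1000=1134
q^14  k|14↦f(k): 14:2744 7:343 2:8 1:1  a_14=3096
n=16: 16·1 8·2 4·4 2·8 1·16  f→[4096+512+64+8+1]=4681
q^18  k|18↦f(k): 18:5832 9:729 6:216 3:27 2:8 1:1  a_18=6813
n=20: 1·20 2·10 4·5 5·4 10·2 20·1  f→[1+8+64+125+1000+8000]=9198

585, 1134, 3096, 4681, 6813, 9198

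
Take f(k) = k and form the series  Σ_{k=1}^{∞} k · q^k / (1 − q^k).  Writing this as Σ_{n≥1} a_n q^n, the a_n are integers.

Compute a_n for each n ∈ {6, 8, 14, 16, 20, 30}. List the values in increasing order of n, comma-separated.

n=6: 1·6 2·3 3·2 6·1  f→[1+2+3+6]=12
[q^8] f(1)=1,f(2)=2,f(4)=4,f(8)=8 ⇒ 15
q^14  k|14↦f(k): 1:1 2:2 7:7 14:14  a_14=24
[q^16] f(16)=16,f(8)=8,f(4)=4,f(2)=2,f(1)=1 ⇒ 31
q^20  k|20↦f(k): 20:20 10:10 5:5 4:4 2:2 1:1  a_20=42
d|30:{30,15,10,6,5,3,2,1}  Σf=30+15+10+6+5+3+2+1=72

12, 15, 24, 31, 42, 72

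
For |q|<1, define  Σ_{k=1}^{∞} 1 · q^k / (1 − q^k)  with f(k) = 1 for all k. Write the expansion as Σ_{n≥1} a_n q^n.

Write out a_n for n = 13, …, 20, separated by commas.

2, 4, 4, 5, 2, 6, 2, 6

d|13:{13,1}  Σf=1+1=2
n=14: 1·14 2·7 7·2 14·1  f→[1+1+1+1]=4
d|15:{15,5,3,1}  Σf=1+1+1+1=4
[q^16] f(16)=1,f(8)=1,f(4)=1,f(2)=1,f(1)=1 ⇒ 5
d|17:{1,17}  Σf=1+1=2
d|18:{18,9,6,3,2,1}  Σf=1+1+1+1+1+1=6
q^19  k|19↦f(k): 1:1 19:1  a_19=2
n=20: 1·20 2·10 4·5 5·4 10·2 20·1  f→[1+1+1+1+1+1]=6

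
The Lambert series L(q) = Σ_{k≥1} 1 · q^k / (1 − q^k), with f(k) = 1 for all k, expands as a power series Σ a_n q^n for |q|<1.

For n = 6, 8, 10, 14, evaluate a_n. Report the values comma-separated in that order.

4, 4, 4, 4

[q^6] f(1)=1,f(2)=1,f(3)=1,f(6)=1 ⇒ 4
[q^8] f(8)=1,f(4)=1,f(2)=1,f(1)=1 ⇒ 4
n=10: 1·10 2·5 5·2 10·1  f→[1+1+1+1]=4
[q^14] f(1)=1,f(2)=1,f(7)=1,f(14)=1 ⇒ 4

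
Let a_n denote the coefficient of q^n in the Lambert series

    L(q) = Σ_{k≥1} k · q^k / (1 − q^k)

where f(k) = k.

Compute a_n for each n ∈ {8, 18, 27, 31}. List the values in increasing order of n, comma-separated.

15, 39, 40, 32

n=8: 1·8 2·4 4·2 8·1  f→[1+2+4+8]=15
d|18:{18,9,6,3,2,1}  Σf=18+9+6+3+2+1=39
q^27  k|27↦f(k): 1:1 3:3 9:9 27:27  a_27=40
n=31: 31·1 1·31  f→[31+1]=32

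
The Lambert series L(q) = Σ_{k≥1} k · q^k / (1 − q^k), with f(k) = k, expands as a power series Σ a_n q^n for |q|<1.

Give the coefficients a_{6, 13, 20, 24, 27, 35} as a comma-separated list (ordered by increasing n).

q^6  k|6↦f(k): 1:1 2:2 3:3 6:6  a_6=12
q^13  k|13↦f(k): 13:13 1:1  a_13=14
[q^20] f(20)=20,f(10)=10,f(5)=5,f(4)=4,f(2)=2,f(1)=1 ⇒ 42
[q^24] f(24)=24,f(12)=12,f(8)=8,f(6)=6,f(4)=4,f(3)=3,f(2)=2,f(1)=1 ⇒ 60
q^27  k|27↦f(k): 27:27 9:9 3:3 1:1  a_27=40
d|35:{35,7,5,1}  Σf=35+7+5+1=48

12, 14, 42, 60, 40, 48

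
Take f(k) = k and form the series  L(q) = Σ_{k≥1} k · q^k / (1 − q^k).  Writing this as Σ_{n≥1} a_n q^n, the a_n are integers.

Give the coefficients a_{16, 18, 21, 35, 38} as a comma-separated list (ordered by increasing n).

31, 39, 32, 48, 60

q^16  k|16↦f(k): 1:1 2:2 4:4 8:8 16:16  a_16=31
q^18  k|18↦f(k): 1:1 2:2 3:3 6:6 9:9 18:18  a_18=39
q^21  k|21↦f(k): 1:1 3:3 7:7 21:21  a_21=32
[q^35] f(35)=35,f(7)=7,f(5)=5,f(1)=1 ⇒ 48
n=38: 38·1 19·2 2·19 1·38  f→[38+19+2+1]=60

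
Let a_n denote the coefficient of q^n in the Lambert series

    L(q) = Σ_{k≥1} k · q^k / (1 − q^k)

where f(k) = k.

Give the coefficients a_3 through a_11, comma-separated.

[q^3] f(1)=1,f(3)=3 ⇒ 4
d|4:{4,2,1}  Σf=4+2+1=7
[q^5] f(1)=1,f(5)=5 ⇒ 6
n=6: 1·6 2·3 3·2 6·1  f→[1+2+3+6]=12
d|7:{7,1}  Σf=7+1=8
n=8: 8·1 4·2 2·4 1·8  f→[8+4+2+1]=15
[q^9] f(1)=1,f(3)=3,f(9)=9 ⇒ 13
n=10: 1·10 2·5 5·2 10·1  f→[1+2+5+10]=18
q^11  k|11↦f(k): 1:1 11:11  a_11=12

4, 7, 6, 12, 8, 15, 13, 18, 12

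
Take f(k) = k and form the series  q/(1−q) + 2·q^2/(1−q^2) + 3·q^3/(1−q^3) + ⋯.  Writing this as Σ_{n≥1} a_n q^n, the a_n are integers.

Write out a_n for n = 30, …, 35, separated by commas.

72, 32, 63, 48, 54, 48

q^30  k|30↦f(k): 30:30 15:15 10:10 6:6 5:5 3:3 2:2 1:1  a_30=72
n=31: 1·31 31·1  f→[1+31]=32
[q^32] f(32)=32,f(16)=16,f(8)=8,f(4)=4,f(2)=2,f(1)=1 ⇒ 63
n=33: 1·33 3·11 11·3 33·1  f→[1+3+11+33]=48
[q^34] f(1)=1,f(2)=2,f(17)=17,f(34)=34 ⇒ 54
q^35  k|35↦f(k): 35:35 7:7 5:5 1:1  a_35=48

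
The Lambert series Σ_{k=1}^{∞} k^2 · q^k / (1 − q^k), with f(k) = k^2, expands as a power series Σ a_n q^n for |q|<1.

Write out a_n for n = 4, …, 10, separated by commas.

21, 26, 50, 50, 85, 91, 130

[q^4] f(4)=16,f(2)=4,f(1)=1 ⇒ 21
n=5: 1·5 5·1  f→[1+25]=26
n=6: 6·1 3·2 2·3 1·6  f→[36+9+4+1]=50
q^7  k|7↦f(k): 7:49 1:1  a_7=50
d|8:{1,2,4,8}  Σf=1+4+16+64=85
n=9: 9·1 3·3 1·9  f→[81+9+1]=91
n=10: 1·10 2·5 5·2 10·1  f→[1+4+25+100]=130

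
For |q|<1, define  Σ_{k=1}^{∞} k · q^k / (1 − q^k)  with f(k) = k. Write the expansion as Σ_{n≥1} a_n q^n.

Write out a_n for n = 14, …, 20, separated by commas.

[q^14] f(14)=14,f(7)=7,f(2)=2,f(1)=1 ⇒ 24
[q^15] f(15)=15,f(5)=5,f(3)=3,f(1)=1 ⇒ 24
n=16: 1·16 2·8 4·4 8·2 16·1  f→[1+2+4+8+16]=31
n=17: 17·1 1·17  f→[17+1]=18
q^18  k|18↦f(k): 1:1 2:2 3:3 6:6 9:9 18:18  a_18=39
d|19:{1,19}  Σf=1+19=20
d|20:{1,2,4,5,10,20}  Σf=1+2+4+5+10+20=42

24, 24, 31, 18, 39, 20, 42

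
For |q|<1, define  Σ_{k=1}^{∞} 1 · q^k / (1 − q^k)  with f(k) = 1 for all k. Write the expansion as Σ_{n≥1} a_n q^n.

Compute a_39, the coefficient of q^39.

a_39 = 4

n=39: 39·1 13·3 3·13 1·39  f→[1+1+1+1]=4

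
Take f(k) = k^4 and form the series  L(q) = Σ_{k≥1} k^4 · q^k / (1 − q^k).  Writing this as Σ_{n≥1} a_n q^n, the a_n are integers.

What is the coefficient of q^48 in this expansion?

[q^48] f(1)=1,f(2)=16,f(3)=81,f(4)=256,f(6)=1296,f(8)=4096,f(12)=20736,f(16)=65536,f(24)=331776,f(48)=5308416 ⇒ 5732210

a_48 = 5732210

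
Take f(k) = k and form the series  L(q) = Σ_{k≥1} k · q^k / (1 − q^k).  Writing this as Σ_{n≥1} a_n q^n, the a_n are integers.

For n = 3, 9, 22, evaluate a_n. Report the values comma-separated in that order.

q^3  k|3↦f(k): 1:1 3:3  a_3=4
d|9:{9,3,1}  Σf=9+3+1=13
d|22:{22,11,2,1}  Σf=22+11+2+1=36

4, 13, 36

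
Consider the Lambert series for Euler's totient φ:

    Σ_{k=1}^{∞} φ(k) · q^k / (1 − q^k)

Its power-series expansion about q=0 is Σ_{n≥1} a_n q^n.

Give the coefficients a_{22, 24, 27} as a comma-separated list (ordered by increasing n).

q^22  k|22↦φ(k): 1:1 2:1 11:10 22:10  a_22=22
n=24: 1·24 2·12 3·8 4·6 6·4 8·3 12·2 24·1  φ→[1+1+2+2+2+4+4+8]=24
[q^27] φ(27)=18,φ(9)=6,φ(3)=2,φ(1)=1 ⇒ 27

22, 24, 27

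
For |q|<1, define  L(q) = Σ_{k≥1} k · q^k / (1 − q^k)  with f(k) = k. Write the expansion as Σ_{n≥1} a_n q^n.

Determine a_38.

[q^38] f(38)=38,f(19)=19,f(2)=2,f(1)=1 ⇒ 60

a_38 = 60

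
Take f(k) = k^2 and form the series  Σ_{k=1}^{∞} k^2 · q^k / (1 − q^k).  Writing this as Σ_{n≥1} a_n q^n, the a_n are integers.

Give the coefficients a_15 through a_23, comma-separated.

n=15: 15·1 5·3 3·5 1·15  f→[225+25+9+1]=260
[q^16] f(1)=1,f(2)=4,f(4)=16,f(8)=64,f(16)=256 ⇒ 341
d|17:{1,17}  Σf=1+289=290
q^18  k|18↦f(k): 18:324 9:81 6:36 3:9 2:4 1:1  a_18=455
d|19:{19,1}  Σf=361+1=362
d|20:{20,10,5,4,2,1}  Σf=400+100+25+16+4+1=546
[q^21] f(1)=1,f(3)=9,f(7)=49,f(21)=441 ⇒ 500
d|22:{22,11,2,1}  Σf=484+121+4+1=610
[q^23] f(23)=529,f(1)=1 ⇒ 530

260, 341, 290, 455, 362, 546, 500, 610, 530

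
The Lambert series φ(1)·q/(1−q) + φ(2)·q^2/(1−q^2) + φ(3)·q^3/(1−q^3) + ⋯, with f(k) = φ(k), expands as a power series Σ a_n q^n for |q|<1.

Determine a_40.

d|40:{1,2,4,5,8,10,20,40}  Σφ=1+1+2+4+4+4+8+16=40

a_40 = 40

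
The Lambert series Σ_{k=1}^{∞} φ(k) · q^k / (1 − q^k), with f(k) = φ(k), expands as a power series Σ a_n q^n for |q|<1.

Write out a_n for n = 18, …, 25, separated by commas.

n=18: 18·1 9·2 6·3 3·6 2·9 1·18  φ→[6+6+2+2+1+1]=18
n=19: 1·19 19·1  φ→[1+18]=19
q^20  k|20↦φ(k): 1:1 2:1 4:2 5:4 10:4 20:8  a_20=20
d|21:{1,3,7,21}  Σφ=1+2+6+12=21
q^22  k|22↦φ(k): 22:10 11:10 2:1 1:1  a_22=22
d|23:{1,23}  Σφ=1+22=23
n=24: 1·24 2·12 3·8 4·6 6·4 8·3 12·2 24·1  φ→[1+1+2+2+2+4+4+8]=24
q^25  k|25↦φ(k): 25:20 5:4 1:1  a_25=25

18, 19, 20, 21, 22, 23, 24, 25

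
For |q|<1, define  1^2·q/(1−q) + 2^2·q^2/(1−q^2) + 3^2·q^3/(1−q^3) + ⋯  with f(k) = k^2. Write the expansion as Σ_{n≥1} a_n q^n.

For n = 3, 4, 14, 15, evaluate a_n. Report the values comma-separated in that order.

q^3  k|3↦f(k): 3:9 1:1  a_3=10
d|4:{4,2,1}  Σf=16+4+1=21
d|14:{1,2,7,14}  Σf=1+4+49+196=250
[q^15] f(1)=1,f(3)=9,f(5)=25,f(15)=225 ⇒ 260

10, 21, 250, 260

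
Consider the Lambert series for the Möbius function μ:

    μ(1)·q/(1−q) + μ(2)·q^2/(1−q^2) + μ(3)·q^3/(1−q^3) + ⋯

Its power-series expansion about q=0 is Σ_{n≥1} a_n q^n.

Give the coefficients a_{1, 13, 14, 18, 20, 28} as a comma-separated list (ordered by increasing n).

1, 0, 0, 0, 0, 0

q^1  k|1↦μ(k): 1:1  a_1=1
[q^13] μ(13)=-1,μ(1)=1 ⇒ 0
n=14: 14·1 7·2 2·7 1·14  μ→[1+(-1)+(-1)+1]=0
d|18:{18,9,6,3,2,1}  Σμ=0+0+1+(-1)+(-1)+1=0
n=20: 20·1 10·2 5·4 4·5 2·10 1·20  μ→[0+1+(-1)+0+(-1)+1]=0
[q^28] μ(1)=1,μ(2)=-1,μ(4)=0,μ(7)=-1,μ(14)=1,μ(28)=0 ⇒ 0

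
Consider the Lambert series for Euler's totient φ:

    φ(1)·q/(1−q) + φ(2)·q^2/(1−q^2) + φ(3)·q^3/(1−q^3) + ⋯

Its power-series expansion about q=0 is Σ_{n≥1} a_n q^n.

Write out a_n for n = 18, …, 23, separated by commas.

[q^18] φ(18)=6,φ(9)=6,φ(6)=2,φ(3)=2,φ(2)=1,φ(1)=1 ⇒ 18
q^19  k|19↦φ(k): 1:1 19:18  a_19=19
[q^20] φ(1)=1,φ(2)=1,φ(4)=2,φ(5)=4,φ(10)=4,φ(20)=8 ⇒ 20
n=21: 1·21 3·7 7·3 21·1  φ→[1+2+6+12]=21
d|22:{1,2,11,22}  Σφ=1+1+10+10=22
q^23  k|23↦φ(k): 23:22 1:1  a_23=23

18, 19, 20, 21, 22, 23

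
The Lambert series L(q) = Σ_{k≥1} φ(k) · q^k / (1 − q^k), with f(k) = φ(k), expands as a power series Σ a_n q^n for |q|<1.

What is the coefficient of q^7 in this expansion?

n=7: 1·7 7·1  φ→[1+6]=7

a_7 = 7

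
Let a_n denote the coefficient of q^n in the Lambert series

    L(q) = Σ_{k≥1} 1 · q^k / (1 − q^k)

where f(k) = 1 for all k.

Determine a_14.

n=14: 1·14 2·7 7·2 14·1  f→[1+1+1+1]=4

a_14 = 4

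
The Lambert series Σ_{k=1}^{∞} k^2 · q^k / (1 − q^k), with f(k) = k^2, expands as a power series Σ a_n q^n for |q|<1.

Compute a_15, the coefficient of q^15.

a_15 = 260

[q^15] f(1)=1,f(3)=9,f(5)=25,f(15)=225 ⇒ 260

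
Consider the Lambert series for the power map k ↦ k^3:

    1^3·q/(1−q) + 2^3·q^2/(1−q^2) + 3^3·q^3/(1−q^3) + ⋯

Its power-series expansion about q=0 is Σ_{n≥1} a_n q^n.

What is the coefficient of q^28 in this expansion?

n=28: 28·1 14·2 7·4 4·7 2·14 1·28  f→[21952+2744+343+64+8+1]=25112

a_28 = 25112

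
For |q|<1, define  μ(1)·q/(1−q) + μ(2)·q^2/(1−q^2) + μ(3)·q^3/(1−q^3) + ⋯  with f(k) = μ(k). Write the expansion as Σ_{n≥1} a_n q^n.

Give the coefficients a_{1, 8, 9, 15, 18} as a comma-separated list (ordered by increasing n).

n=1: 1·1  μ→[1]=1
q^8  k|8↦μ(k): 1:1 2:-1 4:0 8:0  a_8=0
[q^9] μ(9)=0,μ(3)=-1,μ(1)=1 ⇒ 0
n=15: 1·15 3·5 5·3 15·1  μ→[1+(-1)+(-1)+1]=0
q^18  k|18↦μ(k): 18:0 9:0 6:1 3:-1 2:-1 1:1  a_18=0

1, 0, 0, 0, 0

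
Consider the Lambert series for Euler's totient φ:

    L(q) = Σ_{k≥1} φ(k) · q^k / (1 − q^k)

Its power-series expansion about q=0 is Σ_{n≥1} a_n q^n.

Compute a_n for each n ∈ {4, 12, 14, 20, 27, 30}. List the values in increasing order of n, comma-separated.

q^4  k|4↦φ(k): 4:2 2:1 1:1  a_4=4
[q^12] φ(12)=4,φ(6)=2,φ(4)=2,φ(3)=2,φ(2)=1,φ(1)=1 ⇒ 12
[q^14] φ(14)=6,φ(7)=6,φ(2)=1,φ(1)=1 ⇒ 14
d|20:{20,10,5,4,2,1}  Σφ=8+4+4+2+1+1=20
d|27:{1,3,9,27}  Σφ=1+2+6+18=27
[q^30] φ(30)=8,φ(15)=8,φ(10)=4,φ(6)=2,φ(5)=4,φ(3)=2,φ(2)=1,φ(1)=1 ⇒ 30

4, 12, 14, 20, 27, 30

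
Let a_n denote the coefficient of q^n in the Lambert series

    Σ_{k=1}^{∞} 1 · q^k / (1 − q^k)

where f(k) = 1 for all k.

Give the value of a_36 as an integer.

a_36 = 9

q^36  k|36↦f(k): 1:1 2:1 3:1 4:1 6:1 9:1 12:1 18:1 36:1  a_36=9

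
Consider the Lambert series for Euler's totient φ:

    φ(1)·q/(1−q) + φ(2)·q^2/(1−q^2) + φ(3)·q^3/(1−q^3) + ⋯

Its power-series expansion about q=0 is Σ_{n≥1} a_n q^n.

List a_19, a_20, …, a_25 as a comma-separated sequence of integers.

n=19: 1·19 19·1  φ→[1+18]=19
d|20:{20,10,5,4,2,1}  Σφ=8+4+4+2+1+1=20
[q^21] φ(1)=1,φ(3)=2,φ(7)=6,φ(21)=12 ⇒ 21
[q^22] φ(1)=1,φ(2)=1,φ(11)=10,φ(22)=10 ⇒ 22
q^23  k|23↦φ(k): 1:1 23:22  a_23=23
n=24: 1·24 2·12 3·8 4·6 6·4 8·3 12·2 24·1  φ→[1+1+2+2+2+4+4+8]=24
n=25: 1·25 5·5 25·1  φ→[1+4+20]=25

19, 20, 21, 22, 23, 24, 25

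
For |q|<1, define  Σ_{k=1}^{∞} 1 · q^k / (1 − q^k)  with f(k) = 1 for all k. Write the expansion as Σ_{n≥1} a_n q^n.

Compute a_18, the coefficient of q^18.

a_18 = 6

n=18: 18·1 9·2 6·3 3·6 2·9 1·18  f→[1+1+1+1+1+1]=6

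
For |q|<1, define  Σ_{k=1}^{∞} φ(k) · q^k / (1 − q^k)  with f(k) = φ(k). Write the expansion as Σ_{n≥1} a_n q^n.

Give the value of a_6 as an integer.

[q^6] φ(6)=2,φ(3)=2,φ(2)=1,φ(1)=1 ⇒ 6

a_6 = 6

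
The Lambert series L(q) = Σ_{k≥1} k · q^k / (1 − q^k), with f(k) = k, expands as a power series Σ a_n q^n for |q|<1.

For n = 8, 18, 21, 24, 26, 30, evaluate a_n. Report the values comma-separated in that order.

d|8:{1,2,4,8}  Σf=1+2+4+8=15
d|18:{18,9,6,3,2,1}  Σf=18+9+6+3+2+1=39
q^21  k|21↦f(k): 1:1 3:3 7:7 21:21  a_21=32
n=24: 24·1 12·2 8·3 6·4 4·6 3·8 2·12 1·24  f→[24+12+8+6+4+3+2+1]=60
d|26:{26,13,2,1}  Σf=26+13+2+1=42
n=30: 1·30 2·15 3·10 5·6 6·5 10·3 15·2 30·1  f→[1+2+3+5+6+10+15+30]=72

15, 39, 32, 60, 42, 72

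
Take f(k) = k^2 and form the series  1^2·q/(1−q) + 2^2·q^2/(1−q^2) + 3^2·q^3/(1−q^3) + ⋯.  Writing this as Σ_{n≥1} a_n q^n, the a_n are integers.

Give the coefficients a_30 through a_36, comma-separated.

[q^30] f(30)=900,f(15)=225,f(10)=100,f(6)=36,f(5)=25,f(3)=9,f(2)=4,f(1)=1 ⇒ 1300
q^31  k|31↦f(k): 31:961 1:1  a_31=962
q^32  k|32↦f(k): 32:1024 16:256 8:64 4:16 2:4 1:1  a_32=1365
n=33: 1·33 3·11 11·3 33·1  f→[1+9+121+1089]=1220
d|34:{1,2,17,34}  Σf=1+4+289+1156=1450
d|35:{1,5,7,35}  Σf=1+25+49+1225=1300
n=36: 36·1 18·2 12·3 9·4 6·6 4·9 3·12 2·18 1·36  f→[1296+324+144+81+36+16+9+4+1]=1911

1300, 962, 1365, 1220, 1450, 1300, 1911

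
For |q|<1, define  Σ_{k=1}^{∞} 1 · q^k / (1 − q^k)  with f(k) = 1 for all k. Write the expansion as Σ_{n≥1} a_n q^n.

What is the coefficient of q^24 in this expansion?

a_24 = 8

[q^24] f(24)=1,f(12)=1,f(8)=1,f(6)=1,f(4)=1,f(3)=1,f(2)=1,f(1)=1 ⇒ 8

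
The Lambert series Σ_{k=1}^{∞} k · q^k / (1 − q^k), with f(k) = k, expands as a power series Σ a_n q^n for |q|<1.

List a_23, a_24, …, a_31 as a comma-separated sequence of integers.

[q^23] f(1)=1,f(23)=23 ⇒ 24
d|24:{24,12,8,6,4,3,2,1}  Σf=24+12+8+6+4+3+2+1=60
[q^25] f(1)=1,f(5)=5,f(25)=25 ⇒ 31
d|26:{1,2,13,26}  Σf=1+2+13+26=42
[q^27] f(27)=27,f(9)=9,f(3)=3,f(1)=1 ⇒ 40
n=28: 1·28 2·14 4·7 7·4 14·2 28·1  f→[1+2+4+7+14+28]=56
q^29  k|29↦f(k): 29:29 1:1  a_29=30
d|30:{1,2,3,5,6,10,15,30}  Σf=1+2+3+5+6+10+15+30=72
q^31  k|31↦f(k): 31:31 1:1  a_31=32

24, 60, 31, 42, 40, 56, 30, 72, 32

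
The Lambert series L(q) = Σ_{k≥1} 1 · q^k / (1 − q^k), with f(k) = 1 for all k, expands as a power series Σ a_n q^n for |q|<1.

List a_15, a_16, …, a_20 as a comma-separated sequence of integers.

[q^15] f(15)=1,f(5)=1,f(3)=1,f(1)=1 ⇒ 4
n=16: 16·1 8·2 4·4 2·8 1·16  f→[1+1+1+1+1]=5
[q^17] f(1)=1,f(17)=1 ⇒ 2
n=18: 1·18 2·9 3·6 6·3 9·2 18·1  f→[1+1+1+1+1+1]=6
n=19: 1·19 19·1  f→[1+1]=2
[q^20] f(1)=1,f(2)=1,f(4)=1,f(5)=1,f(10)=1,f(20)=1 ⇒ 6

4, 5, 2, 6, 2, 6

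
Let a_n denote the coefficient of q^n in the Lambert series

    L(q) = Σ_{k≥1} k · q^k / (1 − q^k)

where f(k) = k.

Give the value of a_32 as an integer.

a_32 = 63

n=32: 32·1 16·2 8·4 4·8 2·16 1·32  f→[32+16+8+4+2+1]=63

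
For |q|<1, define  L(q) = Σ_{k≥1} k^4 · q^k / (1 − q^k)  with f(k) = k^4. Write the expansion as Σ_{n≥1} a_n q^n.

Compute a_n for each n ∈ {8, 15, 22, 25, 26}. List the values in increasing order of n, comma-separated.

4369, 51332, 248914, 391251, 485554

n=8: 8·1 4·2 2·4 1·8  f→[4096+256+16+1]=4369
[q^15] f(1)=1,f(3)=81,f(5)=625,f(15)=50625 ⇒ 51332
q^22  k|22↦f(k): 1:1 2:16 11:14641 22:234256  a_22=248914
d|25:{1,5,25}  Σf=1+625+390625=391251
q^26  k|26↦f(k): 26:456976 13:28561 2:16 1:1  a_26=485554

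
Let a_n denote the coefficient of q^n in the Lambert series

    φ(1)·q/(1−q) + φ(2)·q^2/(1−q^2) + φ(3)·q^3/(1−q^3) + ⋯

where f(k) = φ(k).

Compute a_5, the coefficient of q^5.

q^5  k|5↦φ(k): 1:1 5:4  a_5=5

a_5 = 5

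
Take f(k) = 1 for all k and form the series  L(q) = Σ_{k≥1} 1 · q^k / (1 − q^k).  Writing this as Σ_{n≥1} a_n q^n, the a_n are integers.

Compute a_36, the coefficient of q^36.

a_36 = 9

n=36: 36·1 18·2 12·3 9·4 6·6 4·9 3·12 2·18 1·36  f→[1+1+1+1+1+1+1+1+1]=9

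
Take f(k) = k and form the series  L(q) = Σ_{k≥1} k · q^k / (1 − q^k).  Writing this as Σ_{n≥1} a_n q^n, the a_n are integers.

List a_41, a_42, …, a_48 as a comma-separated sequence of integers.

42, 96, 44, 84, 78, 72, 48, 124

[q^41] f(1)=1,f(41)=41 ⇒ 42
d|42:{42,21,14,7,6,3,2,1}  Σf=42+21+14+7+6+3+2+1=96
[q^43] f(43)=43,f(1)=1 ⇒ 44
n=44: 44·1 22·2 11·4 4·11 2·22 1·44  f→[44+22+11+4+2+1]=84
q^45  k|45↦f(k): 45:45 15:15 9:9 5:5 3:3 1:1  a_45=78
[q^46] f(46)=46,f(23)=23,f(2)=2,f(1)=1 ⇒ 72
q^47  k|47↦f(k): 47:47 1:1  a_47=48
d|48:{48,24,16,12,8,6,4,3,2,1}  Σf=48+24+16+12+8+6+4+3+2+1=124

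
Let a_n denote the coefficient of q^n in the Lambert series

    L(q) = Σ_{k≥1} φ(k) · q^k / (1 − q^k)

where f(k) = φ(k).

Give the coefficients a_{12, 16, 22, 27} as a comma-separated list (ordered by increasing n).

q^12  k|12↦φ(k): 1:1 2:1 3:2 4:2 6:2 12:4  a_12=12
d|16:{16,8,4,2,1}  Σφ=8+4+2+1+1=16
d|22:{1,2,11,22}  Σφ=1+1+10+10=22
d|27:{1,3,9,27}  Σφ=1+2+6+18=27

12, 16, 22, 27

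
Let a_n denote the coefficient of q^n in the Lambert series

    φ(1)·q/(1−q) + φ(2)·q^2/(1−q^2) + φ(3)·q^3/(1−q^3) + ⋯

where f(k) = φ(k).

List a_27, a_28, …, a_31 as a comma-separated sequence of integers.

[q^27] φ(27)=18,φ(9)=6,φ(3)=2,φ(1)=1 ⇒ 27
d|28:{1,2,4,7,14,28}  Σφ=1+1+2+6+6+12=28
q^29  k|29↦φ(k): 1:1 29:28  a_29=29
d|30:{30,15,10,6,5,3,2,1}  Σφ=8+8+4+2+4+2+1+1=30
n=31: 1·31 31·1  φ→[1+30]=31

27, 28, 29, 30, 31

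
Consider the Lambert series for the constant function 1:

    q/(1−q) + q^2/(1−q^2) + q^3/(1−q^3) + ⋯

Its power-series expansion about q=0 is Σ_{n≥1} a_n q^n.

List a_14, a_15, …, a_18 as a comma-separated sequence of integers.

4, 4, 5, 2, 6

q^14  k|14↦f(k): 1:1 2:1 7:1 14:1  a_14=4
n=15: 1·15 3·5 5·3 15·1  f→[1+1+1+1]=4
[q^16] f(1)=1,f(2)=1,f(4)=1,f(8)=1,f(16)=1 ⇒ 5
d|17:{1,17}  Σf=1+1=2
d|18:{1,2,3,6,9,18}  Σf=1+1+1+1+1+1=6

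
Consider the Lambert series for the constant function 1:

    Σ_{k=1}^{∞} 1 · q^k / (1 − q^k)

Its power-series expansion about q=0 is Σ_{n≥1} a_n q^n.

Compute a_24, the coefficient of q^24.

d|24:{1,2,3,4,6,8,12,24}  Σf=1+1+1+1+1+1+1+1=8

a_24 = 8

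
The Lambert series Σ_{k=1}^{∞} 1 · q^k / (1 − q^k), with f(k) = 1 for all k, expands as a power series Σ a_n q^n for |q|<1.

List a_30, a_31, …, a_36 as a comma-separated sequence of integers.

n=30: 1·30 2·15 3·10 5·6 6·5 10·3 15·2 30·1  f→[1+1+1+1+1+1+1+1]=8
[q^31] f(31)=1,f(1)=1 ⇒ 2
n=32: 32·1 16·2 8·4 4·8 2·16 1·32  f→[1+1+1+1+1+1]=6
q^33  k|33↦f(k): 33:1 11:1 3:1 1:1  a_33=4
d|34:{34,17,2,1}  Σf=1+1+1+1=4
n=35: 35·1 7·5 5·7 1·35  f→[1+1+1+1]=4
d|36:{1,2,3,4,6,9,12,18,36}  Σf=1+1+1+1+1+1+1+1+1=9

8, 2, 6, 4, 4, 4, 9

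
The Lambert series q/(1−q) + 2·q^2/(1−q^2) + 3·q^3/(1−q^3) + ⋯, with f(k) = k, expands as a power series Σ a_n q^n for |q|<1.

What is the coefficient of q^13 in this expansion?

[q^13] f(13)=13,f(1)=1 ⇒ 14

a_13 = 14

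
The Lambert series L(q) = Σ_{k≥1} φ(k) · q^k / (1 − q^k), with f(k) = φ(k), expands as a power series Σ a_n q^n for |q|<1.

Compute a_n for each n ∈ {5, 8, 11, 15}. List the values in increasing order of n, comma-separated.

n=5: 1·5 5·1  φ→[1+4]=5
[q^8] φ(8)=4,φ(4)=2,φ(2)=1,φ(1)=1 ⇒ 8
[q^11] φ(1)=1,φ(11)=10 ⇒ 11
q^15  k|15↦φ(k): 1:1 3:2 5:4 15:8  a_15=15

5, 8, 11, 15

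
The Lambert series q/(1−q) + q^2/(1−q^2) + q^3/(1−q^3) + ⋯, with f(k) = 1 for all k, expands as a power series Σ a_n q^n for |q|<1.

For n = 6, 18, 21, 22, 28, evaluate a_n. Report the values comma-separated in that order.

4, 6, 4, 4, 6

[q^6] f(1)=1,f(2)=1,f(3)=1,f(6)=1 ⇒ 4
q^18  k|18↦f(k): 1:1 2:1 3:1 6:1 9:1 18:1  a_18=6
q^21  k|21↦f(k): 21:1 7:1 3:1 1:1  a_21=4
d|22:{22,11,2,1}  Σf=1+1+1+1=4
n=28: 1·28 2·14 4·7 7·4 14·2 28·1  f→[1+1+1+1+1+1]=6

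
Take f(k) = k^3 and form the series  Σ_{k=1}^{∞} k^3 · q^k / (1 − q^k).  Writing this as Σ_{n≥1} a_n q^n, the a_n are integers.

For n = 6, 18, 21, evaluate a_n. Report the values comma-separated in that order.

252, 6813, 9632

d|6:{1,2,3,6}  Σf=1+8+27+216=252
n=18: 18·1 9·2 6·3 3·6 2·9 1·18  f→[5832+729+216+27+8+1]=6813
q^21  k|21↦f(k): 1:1 3:27 7:343 21:9261  a_21=9632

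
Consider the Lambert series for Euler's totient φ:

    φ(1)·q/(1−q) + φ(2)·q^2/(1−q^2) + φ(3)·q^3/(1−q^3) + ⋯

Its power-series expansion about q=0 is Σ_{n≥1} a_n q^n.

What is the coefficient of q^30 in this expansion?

[q^30] φ(30)=8,φ(15)=8,φ(10)=4,φ(6)=2,φ(5)=4,φ(3)=2,φ(2)=1,φ(1)=1 ⇒ 30

a_30 = 30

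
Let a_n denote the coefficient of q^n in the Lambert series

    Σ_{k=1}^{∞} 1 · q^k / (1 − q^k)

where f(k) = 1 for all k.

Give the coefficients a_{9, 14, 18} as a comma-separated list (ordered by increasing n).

[q^9] f(9)=1,f(3)=1,f(1)=1 ⇒ 3
d|14:{1,2,7,14}  Σf=1+1+1+1=4
q^18  k|18↦f(k): 1:1 2:1 3:1 6:1 9:1 18:1  a_18=6

3, 4, 6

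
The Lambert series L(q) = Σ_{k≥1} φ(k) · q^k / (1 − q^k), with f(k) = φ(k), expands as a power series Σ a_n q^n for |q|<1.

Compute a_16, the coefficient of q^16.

[q^16] φ(1)=1,φ(2)=1,φ(4)=2,φ(8)=4,φ(16)=8 ⇒ 16

a_16 = 16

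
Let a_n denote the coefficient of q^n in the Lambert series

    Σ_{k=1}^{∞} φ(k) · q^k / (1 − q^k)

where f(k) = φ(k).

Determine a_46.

d|46:{1,2,23,46}  Σφ=1+1+22+22=46

a_46 = 46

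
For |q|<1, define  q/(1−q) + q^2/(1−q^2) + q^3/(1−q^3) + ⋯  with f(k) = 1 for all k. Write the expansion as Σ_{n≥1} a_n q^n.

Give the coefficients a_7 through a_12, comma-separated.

d|7:{7,1}  Σf=1+1=2
n=8: 1·8 2·4 4·2 8·1  f→[1+1+1+1]=4
d|9:{1,3,9}  Σf=1+1+1=3
n=10: 1·10 2·5 5·2 10·1  f→[1+1+1+1]=4
q^11  k|11↦f(k): 11:1 1:1  a_11=2
[q^12] f(1)=1,f(2)=1,f(3)=1,f(4)=1,f(6)=1,f(12)=1 ⇒ 6

2, 4, 3, 4, 2, 6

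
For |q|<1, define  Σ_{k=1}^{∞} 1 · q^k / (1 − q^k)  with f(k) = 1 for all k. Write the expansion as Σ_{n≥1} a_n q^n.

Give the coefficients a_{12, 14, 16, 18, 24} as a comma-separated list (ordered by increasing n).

n=12: 12·1 6·2 4·3 3·4 2·6 1·12  f→[1+1+1+1+1+1]=6
q^14  k|14↦f(k): 1:1 2:1 7:1 14:1  a_14=4
[q^16] f(16)=1,f(8)=1,f(4)=1,f(2)=1,f(1)=1 ⇒ 5
d|18:{18,9,6,3,2,1}  Σf=1+1+1+1+1+1=6
[q^24] f(1)=1,f(2)=1,f(3)=1,f(4)=1,f(6)=1,f(8)=1,f(12)=1,f(24)=1 ⇒ 8

6, 4, 5, 6, 8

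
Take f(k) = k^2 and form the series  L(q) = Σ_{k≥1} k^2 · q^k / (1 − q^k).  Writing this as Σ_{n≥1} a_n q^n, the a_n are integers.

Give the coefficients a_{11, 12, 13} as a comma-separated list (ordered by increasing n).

n=11: 1·11 11·1  f→[1+121]=122
d|12:{12,6,4,3,2,1}  Σf=144+36+16+9+4+1=210
d|13:{1,13}  Σf=1+169=170

122, 210, 170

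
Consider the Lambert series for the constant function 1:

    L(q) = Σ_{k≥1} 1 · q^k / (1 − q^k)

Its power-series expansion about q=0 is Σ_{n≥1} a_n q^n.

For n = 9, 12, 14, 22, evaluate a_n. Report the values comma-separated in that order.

3, 6, 4, 4

d|9:{1,3,9}  Σf=1+1+1=3
[q^12] f(1)=1,f(2)=1,f(3)=1,f(4)=1,f(6)=1,f(12)=1 ⇒ 6
[q^14] f(14)=1,f(7)=1,f(2)=1,f(1)=1 ⇒ 4
[q^22] f(1)=1,f(2)=1,f(11)=1,f(22)=1 ⇒ 4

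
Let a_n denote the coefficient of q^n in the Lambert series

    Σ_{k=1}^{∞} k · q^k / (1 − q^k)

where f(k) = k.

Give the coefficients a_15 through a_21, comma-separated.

24, 31, 18, 39, 20, 42, 32

[q^15] f(15)=15,f(5)=5,f(3)=3,f(1)=1 ⇒ 24
[q^16] f(16)=16,f(8)=8,f(4)=4,f(2)=2,f(1)=1 ⇒ 31
d|17:{17,1}  Σf=17+1=18
n=18: 18·1 9·2 6·3 3·6 2·9 1·18  f→[18+9+6+3+2+1]=39
[q^19] f(19)=19,f(1)=1 ⇒ 20
q^20  k|20↦f(k): 20:20 10:10 5:5 4:4 2:2 1:1  a_20=42
d|21:{21,7,3,1}  Σf=21+7+3+1=32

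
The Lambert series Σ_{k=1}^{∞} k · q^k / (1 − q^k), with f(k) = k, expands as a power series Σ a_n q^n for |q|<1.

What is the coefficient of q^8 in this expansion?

n=8: 1·8 2·4 4·2 8·1  f→[1+2+4+8]=15

a_8 = 15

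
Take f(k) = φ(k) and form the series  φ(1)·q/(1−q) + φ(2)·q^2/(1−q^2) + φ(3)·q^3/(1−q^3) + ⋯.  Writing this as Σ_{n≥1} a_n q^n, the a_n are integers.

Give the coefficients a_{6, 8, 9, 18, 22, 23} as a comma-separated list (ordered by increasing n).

d|6:{1,2,3,6}  Σφ=1+1+2+2=6
q^8  k|8↦φ(k): 8:4 4:2 2:1 1:1  a_8=8
[q^9] φ(9)=6,φ(3)=2,φ(1)=1 ⇒ 9
q^18  k|18↦φ(k): 1:1 2:1 3:2 6:2 9:6 18:6  a_18=18
d|22:{22,11,2,1}  Σφ=10+10+1+1=22
d|23:{23,1}  Σφ=22+1=23

6, 8, 9, 18, 22, 23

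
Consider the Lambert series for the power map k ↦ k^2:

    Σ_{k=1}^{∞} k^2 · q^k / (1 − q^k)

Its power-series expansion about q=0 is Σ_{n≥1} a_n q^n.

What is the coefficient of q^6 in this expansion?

n=6: 1·6 2·3 3·2 6·1  f→[1+4+9+36]=50

a_6 = 50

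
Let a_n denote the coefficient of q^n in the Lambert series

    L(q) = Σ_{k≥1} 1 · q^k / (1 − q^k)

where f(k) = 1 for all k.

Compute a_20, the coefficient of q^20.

a_20 = 6

n=20: 20·1 10·2 5·4 4·5 2·10 1·20  f→[1+1+1+1+1+1]=6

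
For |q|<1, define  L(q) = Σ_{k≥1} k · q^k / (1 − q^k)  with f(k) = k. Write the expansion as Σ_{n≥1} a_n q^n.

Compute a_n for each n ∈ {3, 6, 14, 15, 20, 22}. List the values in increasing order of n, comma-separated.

4, 12, 24, 24, 42, 36

[q^3] f(1)=1,f(3)=3 ⇒ 4
d|6:{6,3,2,1}  Σf=6+3+2+1=12
n=14: 14·1 7·2 2·7 1·14  f→[14+7+2+1]=24
d|15:{15,5,3,1}  Σf=15+5+3+1=24
d|20:{20,10,5,4,2,1}  Σf=20+10+5+4+2+1=42
[q^22] f(22)=22,f(11)=11,f(2)=2,f(1)=1 ⇒ 36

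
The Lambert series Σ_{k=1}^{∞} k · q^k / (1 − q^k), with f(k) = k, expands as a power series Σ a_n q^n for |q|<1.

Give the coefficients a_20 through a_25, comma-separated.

42, 32, 36, 24, 60, 31

n=20: 20·1 10·2 5·4 4·5 2·10 1·20  f→[20+10+5+4+2+1]=42
q^21  k|21↦f(k): 1:1 3:3 7:7 21:21  a_21=32
n=22: 1·22 2·11 11·2 22·1  f→[1+2+11+22]=36
n=23: 1·23 23·1  f→[1+23]=24
d|24:{1,2,3,4,6,8,12,24}  Σf=1+2+3+4+6+8+12+24=60
n=25: 1·25 5·5 25·1  f→[1+5+25]=31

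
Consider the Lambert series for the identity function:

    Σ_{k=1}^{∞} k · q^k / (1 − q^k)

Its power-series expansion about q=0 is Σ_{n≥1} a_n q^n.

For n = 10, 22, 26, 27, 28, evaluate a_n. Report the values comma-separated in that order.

18, 36, 42, 40, 56

n=10: 10·1 5·2 2·5 1·10  f→[10+5+2+1]=18
q^22  k|22↦f(k): 1:1 2:2 11:11 22:22  a_22=36
d|26:{1,2,13,26}  Σf=1+2+13+26=42
d|27:{1,3,9,27}  Σf=1+3+9+27=40
q^28  k|28↦f(k): 28:28 14:14 7:7 4:4 2:2 1:1  a_28=56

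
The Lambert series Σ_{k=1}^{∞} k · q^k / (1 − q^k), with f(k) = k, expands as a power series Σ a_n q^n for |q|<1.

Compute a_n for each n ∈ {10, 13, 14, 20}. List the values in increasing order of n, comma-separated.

q^10  k|10↦f(k): 10:10 5:5 2:2 1:1  a_10=18
[q^13] f(1)=1,f(13)=13 ⇒ 14
[q^14] f(1)=1,f(2)=2,f(7)=7,f(14)=14 ⇒ 24
n=20: 20·1 10·2 5·4 4·5 2·10 1·20  f→[20+10+5+4+2+1]=42

18, 14, 24, 42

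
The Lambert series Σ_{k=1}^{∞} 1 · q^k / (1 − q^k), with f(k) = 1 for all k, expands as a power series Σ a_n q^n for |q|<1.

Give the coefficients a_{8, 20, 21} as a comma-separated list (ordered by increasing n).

4, 6, 4

n=8: 8·1 4·2 2·4 1·8  f→[1+1+1+1]=4
n=20: 20·1 10·2 5·4 4·5 2·10 1·20  f→[1+1+1+1+1+1]=6
n=21: 21·1 7·3 3·7 1·21  f→[1+1+1+1]=4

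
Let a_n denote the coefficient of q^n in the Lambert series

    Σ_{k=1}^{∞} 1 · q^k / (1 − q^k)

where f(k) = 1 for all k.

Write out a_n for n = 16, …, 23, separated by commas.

5, 2, 6, 2, 6, 4, 4, 2

q^16  k|16↦f(k): 16:1 8:1 4:1 2:1 1:1  a_16=5
n=17: 17·1 1·17  f→[1+1]=2
q^18  k|18↦f(k): 1:1 2:1 3:1 6:1 9:1 18:1  a_18=6
n=19: 19·1 1·19  f→[1+1]=2
n=20: 1·20 2·10 4·5 5·4 10·2 20·1  f→[1+1+1+1+1+1]=6
n=21: 21·1 7·3 3·7 1·21  f→[1+1+1+1]=4
q^22  k|22↦f(k): 1:1 2:1 11:1 22:1  a_22=4
q^23  k|23↦f(k): 23:1 1:1  a_23=2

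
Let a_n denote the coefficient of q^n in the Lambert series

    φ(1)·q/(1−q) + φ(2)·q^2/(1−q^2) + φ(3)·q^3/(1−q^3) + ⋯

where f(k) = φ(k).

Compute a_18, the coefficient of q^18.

d|18:{18,9,6,3,2,1}  Σφ=6+6+2+2+1+1=18

a_18 = 18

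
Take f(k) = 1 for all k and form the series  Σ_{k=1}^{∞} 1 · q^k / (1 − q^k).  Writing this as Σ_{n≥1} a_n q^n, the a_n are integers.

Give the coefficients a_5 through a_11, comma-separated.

2, 4, 2, 4, 3, 4, 2

n=5: 5·1 1·5  f→[1+1]=2
q^6  k|6↦f(k): 1:1 2:1 3:1 6:1  a_6=4
d|7:{7,1}  Σf=1+1=2
d|8:{1,2,4,8}  Σf=1+1+1+1=4
q^9  k|9↦f(k): 9:1 3:1 1:1  a_9=3
d|10:{10,5,2,1}  Σf=1+1+1+1=4
d|11:{1,11}  Σf=1+1=2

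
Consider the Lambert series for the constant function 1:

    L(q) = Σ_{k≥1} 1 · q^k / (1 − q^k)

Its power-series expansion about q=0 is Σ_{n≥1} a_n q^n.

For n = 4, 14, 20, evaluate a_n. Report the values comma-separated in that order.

3, 4, 6

d|4:{1,2,4}  Σf=1+1+1=3
q^14  k|14↦f(k): 14:1 7:1 2:1 1:1  a_14=4
n=20: 20·1 10·2 5·4 4·5 2·10 1·20  f→[1+1+1+1+1+1]=6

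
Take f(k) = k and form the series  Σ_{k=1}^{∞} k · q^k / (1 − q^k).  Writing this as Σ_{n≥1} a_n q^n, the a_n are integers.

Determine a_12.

d|12:{1,2,3,4,6,12}  Σf=1+2+3+4+6+12=28

a_12 = 28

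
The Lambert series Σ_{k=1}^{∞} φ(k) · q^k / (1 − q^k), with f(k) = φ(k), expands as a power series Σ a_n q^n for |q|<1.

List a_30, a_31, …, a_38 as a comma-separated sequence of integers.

d|30:{30,15,10,6,5,3,2,1}  Σφ=8+8+4+2+4+2+1+1=30
d|31:{31,1}  Σφ=30+1=31
[q^32] φ(32)=16,φ(16)=8,φ(8)=4,φ(4)=2,φ(2)=1,φ(1)=1 ⇒ 32
d|33:{33,11,3,1}  Σφ=20+10+2+1=33
[q^34] φ(1)=1,φ(2)=1,φ(17)=16,φ(34)=16 ⇒ 34
d|35:{35,7,5,1}  Σφ=24+6+4+1=35
q^36  k|36↦φ(k): 1:1 2:1 3:2 4:2 6:2 9:6 12:4 18:6 36:12  a_36=36
d|37:{1,37}  Σφ=1+36=37
[q^38] φ(38)=18,φ(19)=18,φ(2)=1,φ(1)=1 ⇒ 38

30, 31, 32, 33, 34, 35, 36, 37, 38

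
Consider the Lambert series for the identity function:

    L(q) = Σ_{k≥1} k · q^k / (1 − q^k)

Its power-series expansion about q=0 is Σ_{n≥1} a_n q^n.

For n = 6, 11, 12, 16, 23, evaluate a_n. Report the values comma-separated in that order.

12, 12, 28, 31, 24

d|6:{6,3,2,1}  Σf=6+3+2+1=12
d|11:{1,11}  Σf=1+11=12
[q^12] f(12)=12,f(6)=6,f(4)=4,f(3)=3,f(2)=2,f(1)=1 ⇒ 28
q^16  k|16↦f(k): 16:16 8:8 4:4 2:2 1:1  a_16=31
[q^23] f(1)=1,f(23)=23 ⇒ 24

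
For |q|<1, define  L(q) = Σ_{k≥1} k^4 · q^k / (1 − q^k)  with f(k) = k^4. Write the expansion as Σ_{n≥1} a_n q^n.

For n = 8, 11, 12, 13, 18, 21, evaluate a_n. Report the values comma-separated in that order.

q^8  k|8↦f(k): 8:4096 4:256 2:16 1:1  a_8=4369
[q^11] f(11)=14641,f(1)=1 ⇒ 14642
q^12  k|12↦f(k): 1:1 2:16 3:81 4:256 6:1296 12:20736  a_12=22386
q^13  k|13↦f(k): 13:28561 1:1  a_13=28562
[q^18] f(1)=1,f(2)=16,f(3)=81,f(6)=1296,f(9)=6561,f(18)=104976 ⇒ 112931
n=21: 21·1 7·3 3·7 1·21  f→[194481+2401+81+1]=196964

4369, 14642, 22386, 28562, 112931, 196964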